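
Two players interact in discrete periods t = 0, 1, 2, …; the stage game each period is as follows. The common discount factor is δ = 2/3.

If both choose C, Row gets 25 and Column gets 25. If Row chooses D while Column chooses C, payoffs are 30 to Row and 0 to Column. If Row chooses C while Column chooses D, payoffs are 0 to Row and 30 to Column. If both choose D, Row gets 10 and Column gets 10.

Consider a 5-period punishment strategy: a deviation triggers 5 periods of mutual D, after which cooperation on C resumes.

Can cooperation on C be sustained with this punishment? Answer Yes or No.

Yes

Comparing payoff streams over the 6 periods until play realigns: cooperate → 25(1+δ+…+δ^5); deviate → 30 + 10(δ+…+δ^5).
Cooperation is sustained iff (25−10)(δ+…+δ^5) ≥ 30−25.
δ+…+δ^5 = 2/3·(1−(2/3)^5)/(1−2/3) = 1.7366, and (30−25)/(25−10) = 0.3333.
1.7366 ≥ 0.3333, so cooperation is sustainable.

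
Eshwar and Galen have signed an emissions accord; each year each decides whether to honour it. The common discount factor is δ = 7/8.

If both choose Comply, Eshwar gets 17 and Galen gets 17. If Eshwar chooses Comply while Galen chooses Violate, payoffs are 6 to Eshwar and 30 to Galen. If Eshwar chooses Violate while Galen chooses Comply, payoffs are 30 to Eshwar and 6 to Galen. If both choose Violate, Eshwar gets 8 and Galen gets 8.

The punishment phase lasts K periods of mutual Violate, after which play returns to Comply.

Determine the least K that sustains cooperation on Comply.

Need Σ_{k=1}^{K} δ^k ≥ (30−17)/(17−8) = 1.4444 at δ = 7/8.
At K = 1 the sum is 0.8750 < 1.4444; at K = 2 it is 1.6406 ≥ 1.4444.
So the minimum punishment length is K = 2.

2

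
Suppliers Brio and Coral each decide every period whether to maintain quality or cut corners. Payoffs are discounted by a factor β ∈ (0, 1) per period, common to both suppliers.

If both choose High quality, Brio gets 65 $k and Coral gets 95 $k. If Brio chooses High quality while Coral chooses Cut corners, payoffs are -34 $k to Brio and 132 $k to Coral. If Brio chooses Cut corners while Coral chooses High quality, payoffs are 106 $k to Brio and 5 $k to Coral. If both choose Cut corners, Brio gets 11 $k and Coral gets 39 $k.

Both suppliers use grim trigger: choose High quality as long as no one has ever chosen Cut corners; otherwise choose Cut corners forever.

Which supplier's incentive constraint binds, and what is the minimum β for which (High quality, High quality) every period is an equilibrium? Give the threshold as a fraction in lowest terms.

Brio; β ≥ 41/95

For Brio: deviation gain 106−65 = 41, per-period punishment loss 65−11 = 54. IC gives β ≥ 41/95.
For Coral: gain 37, loss 56 per period, so β ≥ 37/93.
The tighter constraint is Brio's, so cooperation needs β ≥ 41/95.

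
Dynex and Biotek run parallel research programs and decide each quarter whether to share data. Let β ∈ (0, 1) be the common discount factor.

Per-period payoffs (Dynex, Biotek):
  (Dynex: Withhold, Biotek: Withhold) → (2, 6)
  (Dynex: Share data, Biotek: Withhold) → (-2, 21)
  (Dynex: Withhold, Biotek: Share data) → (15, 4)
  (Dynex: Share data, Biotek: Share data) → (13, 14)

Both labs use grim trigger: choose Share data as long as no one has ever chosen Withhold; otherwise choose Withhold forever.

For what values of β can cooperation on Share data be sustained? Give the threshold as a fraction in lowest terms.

For Dynex: deviation gain 15−13 = 2, per-period punishment loss 13−2 = 11. IC gives β ≥ 2/13.
For Biotek: gain 7, loss 8 per period, so β ≥ 7/15.
The tighter constraint is Biotek's, so cooperation needs β ≥ 7/15.

7/15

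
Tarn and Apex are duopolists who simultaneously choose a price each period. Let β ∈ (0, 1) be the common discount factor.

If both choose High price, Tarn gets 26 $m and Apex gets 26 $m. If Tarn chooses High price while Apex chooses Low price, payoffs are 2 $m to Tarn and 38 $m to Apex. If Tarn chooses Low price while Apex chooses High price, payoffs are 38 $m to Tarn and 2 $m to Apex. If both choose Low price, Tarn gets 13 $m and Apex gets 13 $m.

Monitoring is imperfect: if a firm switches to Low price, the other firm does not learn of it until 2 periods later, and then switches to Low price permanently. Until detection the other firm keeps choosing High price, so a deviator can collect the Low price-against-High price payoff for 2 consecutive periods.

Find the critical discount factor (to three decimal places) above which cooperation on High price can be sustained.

0.693

A deviator earns 38 for 2 periods, then 13 forever; cooperating earns 26 forever. Multiplying the IC by (1−β):
26 ≥ 38(1−β^2) + 13β^2, so 25·β^2 ≥ 12 and β^2 ≥ 12/25.
β ≥ (12/25)^(1/2) ≈ 0.693.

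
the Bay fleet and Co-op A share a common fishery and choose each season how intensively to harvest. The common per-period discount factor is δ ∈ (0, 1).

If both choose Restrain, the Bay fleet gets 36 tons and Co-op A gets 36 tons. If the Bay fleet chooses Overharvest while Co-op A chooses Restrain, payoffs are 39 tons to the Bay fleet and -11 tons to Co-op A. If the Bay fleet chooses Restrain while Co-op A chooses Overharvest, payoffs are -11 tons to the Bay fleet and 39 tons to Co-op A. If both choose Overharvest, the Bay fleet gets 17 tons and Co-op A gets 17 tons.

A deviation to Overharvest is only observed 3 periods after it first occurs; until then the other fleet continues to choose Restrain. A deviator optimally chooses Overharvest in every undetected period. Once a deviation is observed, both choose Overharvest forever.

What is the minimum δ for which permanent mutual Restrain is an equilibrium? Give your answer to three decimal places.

A deviator earns 39 for 3 periods, then 17 forever; cooperating earns 36 forever. Multiplying the IC by (1−δ):
36 ≥ 39(1−δ^3) + 17δ^3, so 22·δ^3 ≥ 3 and δ^3 ≥ 3/22.
δ ≥ (3/22)^(1/3) ≈ 0.515.

0.515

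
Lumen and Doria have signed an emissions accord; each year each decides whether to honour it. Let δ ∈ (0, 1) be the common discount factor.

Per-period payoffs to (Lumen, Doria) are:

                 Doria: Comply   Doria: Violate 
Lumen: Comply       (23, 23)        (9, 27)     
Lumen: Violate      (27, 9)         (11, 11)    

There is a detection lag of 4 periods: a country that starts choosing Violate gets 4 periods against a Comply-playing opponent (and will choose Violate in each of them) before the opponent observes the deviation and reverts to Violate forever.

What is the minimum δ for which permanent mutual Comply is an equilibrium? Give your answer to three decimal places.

0.707

The best deviation is to choose Violate for all 4 undetected periods, earning 27 each, then 11 forever once detected.
Deviation value: 27(1−δ^4)/(1−δ) + 11δ^4/(1−δ); cooperation value: 23/(1−δ).
IC: 23 ≥ 27(1−δ^4) + 11δ^4 = 27 − 16δ^4.
So δ^4 ≥ 4/16 = 1/4, giving δ ≥ (1/4)^(1/4) ≈ 0.707.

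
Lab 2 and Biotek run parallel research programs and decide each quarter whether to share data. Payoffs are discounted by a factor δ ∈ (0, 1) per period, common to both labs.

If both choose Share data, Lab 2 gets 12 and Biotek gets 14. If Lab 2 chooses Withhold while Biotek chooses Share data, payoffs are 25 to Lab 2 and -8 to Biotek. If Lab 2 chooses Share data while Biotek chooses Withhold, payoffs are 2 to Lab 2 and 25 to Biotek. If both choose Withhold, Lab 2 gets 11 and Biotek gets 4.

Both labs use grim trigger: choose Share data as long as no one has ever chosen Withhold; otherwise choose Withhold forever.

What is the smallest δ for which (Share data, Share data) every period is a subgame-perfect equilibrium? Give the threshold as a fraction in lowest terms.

13/14

Lab 2's threshold: (25−12)/(25−11) = 13/14.
Biotek's threshold: (25−14)/(25−4) = 11/21.
13/14 > 11/21, so Lab 2 binds and δ* = 13/14.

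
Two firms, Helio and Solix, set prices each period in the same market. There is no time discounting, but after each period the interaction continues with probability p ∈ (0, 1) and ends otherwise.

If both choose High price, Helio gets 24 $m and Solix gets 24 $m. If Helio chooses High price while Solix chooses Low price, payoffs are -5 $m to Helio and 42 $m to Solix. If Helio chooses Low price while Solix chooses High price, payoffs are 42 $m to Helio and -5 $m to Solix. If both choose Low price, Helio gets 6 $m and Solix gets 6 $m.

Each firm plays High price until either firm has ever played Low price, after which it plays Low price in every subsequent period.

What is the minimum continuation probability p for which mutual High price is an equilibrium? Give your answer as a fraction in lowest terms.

1/2

Expected cooperation value is 24 + p·24 + p²·24 + … = 24/(1−p); deviation gives 42 + p·6/(1−p).
24 ≥ 42(1−p) + 6p ⇒ 36p ≥ 18 ⇒ p ≥ 18/36 = 1/2.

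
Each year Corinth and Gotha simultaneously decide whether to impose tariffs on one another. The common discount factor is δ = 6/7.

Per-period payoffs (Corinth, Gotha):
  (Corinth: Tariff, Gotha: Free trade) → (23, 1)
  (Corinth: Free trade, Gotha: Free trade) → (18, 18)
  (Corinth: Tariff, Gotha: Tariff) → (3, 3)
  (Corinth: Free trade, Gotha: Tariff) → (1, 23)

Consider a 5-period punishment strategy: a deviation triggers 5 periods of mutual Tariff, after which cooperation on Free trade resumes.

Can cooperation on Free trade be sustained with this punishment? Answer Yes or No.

Yes

A one-shot deviation gives 23 now, then 3 for 5 periods, then back to 18.
Gain from deviating: (23−18) today; loss: (18−3) in each of the next 5 periods.
No-deviation condition: (18−3)(δ+…+δ^5) ≥ 23−18, i.e. δ+…+δ^5 ≥ 1/3.
At δ = 6/7: δ+…+δ^5 = 3.2240 ≥ 0.3333.
So cooperation is sustainable.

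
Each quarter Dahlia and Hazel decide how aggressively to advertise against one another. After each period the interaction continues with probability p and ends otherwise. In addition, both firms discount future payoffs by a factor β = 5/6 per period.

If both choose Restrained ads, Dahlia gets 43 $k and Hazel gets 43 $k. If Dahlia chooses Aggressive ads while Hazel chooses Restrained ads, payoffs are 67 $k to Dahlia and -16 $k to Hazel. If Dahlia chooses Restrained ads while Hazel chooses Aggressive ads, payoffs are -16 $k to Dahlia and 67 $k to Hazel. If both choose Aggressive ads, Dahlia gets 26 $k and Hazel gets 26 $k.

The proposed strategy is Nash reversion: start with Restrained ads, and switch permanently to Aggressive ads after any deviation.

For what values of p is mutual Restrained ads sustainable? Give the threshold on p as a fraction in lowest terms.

144/205

With continuation probability p and discount β, the effective per-period discount factor is βp.
Grim-trigger IC: βp ≥ (67−43)/(67−26) = 24/41.
So p ≥ (24/41)/(5/6) = 144/205.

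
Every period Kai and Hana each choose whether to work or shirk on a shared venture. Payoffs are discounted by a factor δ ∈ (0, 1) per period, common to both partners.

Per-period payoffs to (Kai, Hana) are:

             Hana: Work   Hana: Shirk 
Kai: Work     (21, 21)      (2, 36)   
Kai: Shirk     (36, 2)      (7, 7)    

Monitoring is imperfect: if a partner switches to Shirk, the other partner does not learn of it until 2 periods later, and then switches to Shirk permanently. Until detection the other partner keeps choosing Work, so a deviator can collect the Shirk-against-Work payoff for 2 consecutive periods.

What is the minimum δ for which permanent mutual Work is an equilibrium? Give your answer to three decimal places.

0.719

The best deviation is to choose Shirk for all 2 undetected periods, earning 36 each, then 7 forever once detected.
Deviation value: 36(1−δ^2)/(1−δ) + 7δ^2/(1−δ); cooperation value: 21/(1−δ).
IC: 21 ≥ 36(1−δ^2) + 7δ^2 = 36 − 29δ^2.
So δ^2 ≥ 15/29, giving δ ≥ (15/29)^(1/2) ≈ 0.719.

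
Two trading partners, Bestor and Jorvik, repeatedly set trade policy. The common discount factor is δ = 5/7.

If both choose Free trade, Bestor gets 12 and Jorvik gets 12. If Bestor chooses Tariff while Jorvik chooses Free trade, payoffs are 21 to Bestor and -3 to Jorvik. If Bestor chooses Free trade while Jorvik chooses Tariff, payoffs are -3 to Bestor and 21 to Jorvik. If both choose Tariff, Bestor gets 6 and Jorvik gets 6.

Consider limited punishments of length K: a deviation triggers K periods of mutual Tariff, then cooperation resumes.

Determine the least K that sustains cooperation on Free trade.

Need Σ_{k=1}^{K} δ^k ≥ (21−12)/(12−6) = 1.5000 at δ = 5/7.
At K = 2 the sum is 1.2245 < 1.5000; at K = 3 it is 1.5889 ≥ 1.5000.
So the minimum punishment length is K = 3.

3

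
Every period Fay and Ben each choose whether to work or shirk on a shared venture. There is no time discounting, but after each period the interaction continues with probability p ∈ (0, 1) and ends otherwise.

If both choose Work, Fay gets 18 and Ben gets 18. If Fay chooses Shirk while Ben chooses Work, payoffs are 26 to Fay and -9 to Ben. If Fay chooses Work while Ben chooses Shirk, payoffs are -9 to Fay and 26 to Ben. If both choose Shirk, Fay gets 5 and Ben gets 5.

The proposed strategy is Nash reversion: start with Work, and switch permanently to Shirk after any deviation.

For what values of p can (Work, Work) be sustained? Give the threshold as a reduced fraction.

8/21

Expected cooperation value is 18 + p·18 + p²·18 + … = 18/(1−p); deviation gives 26 + p·5/(1−p).
18 ≥ 26(1−p) + 5p ⇒ 21p ≥ 8 ⇒ p ≥ 8/21.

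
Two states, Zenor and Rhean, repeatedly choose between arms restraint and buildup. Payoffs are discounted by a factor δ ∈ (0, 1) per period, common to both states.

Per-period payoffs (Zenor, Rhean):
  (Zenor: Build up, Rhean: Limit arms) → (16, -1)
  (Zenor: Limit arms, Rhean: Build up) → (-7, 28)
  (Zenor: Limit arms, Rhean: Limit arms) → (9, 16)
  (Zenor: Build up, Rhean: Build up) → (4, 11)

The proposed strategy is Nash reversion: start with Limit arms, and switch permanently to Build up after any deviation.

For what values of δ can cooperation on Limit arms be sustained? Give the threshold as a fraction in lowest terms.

Zenor: cooperation gives 9 each period; deviation gives 16 once then 4 forever.
  9/(1−δ) ≥ 16 + 4δ/(1−δ) ⇒ δ ≥ 7/12.
Rhean: cooperation gives 16 each period; deviation gives 28 once then 11 forever.
  δ ≥ 12/17.
Both must hold, so the binding constraint is Rhean's: δ ≥ 12/17.

12/17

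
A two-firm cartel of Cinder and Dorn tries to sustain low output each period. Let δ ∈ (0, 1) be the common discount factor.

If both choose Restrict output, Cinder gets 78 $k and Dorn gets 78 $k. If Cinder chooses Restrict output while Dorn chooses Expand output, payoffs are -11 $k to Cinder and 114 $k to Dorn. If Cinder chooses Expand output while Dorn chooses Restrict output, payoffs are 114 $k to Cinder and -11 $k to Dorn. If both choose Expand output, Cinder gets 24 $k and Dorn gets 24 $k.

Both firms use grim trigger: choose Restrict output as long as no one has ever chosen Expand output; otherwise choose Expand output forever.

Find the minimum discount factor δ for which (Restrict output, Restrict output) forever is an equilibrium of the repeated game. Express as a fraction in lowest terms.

2/5

One-period gain from deviating is 114 − 78 = 36. The loss is 78 − 24 = 54 in every subsequent period, with present value 54·δ/(1−δ).
Deviation is unprofitable when 54·δ/(1−δ) ≥ 36, i.e. δ/(1−δ) ≥ 2/3.
Equivalently δ ≥ 36/(36+54) = 2/5.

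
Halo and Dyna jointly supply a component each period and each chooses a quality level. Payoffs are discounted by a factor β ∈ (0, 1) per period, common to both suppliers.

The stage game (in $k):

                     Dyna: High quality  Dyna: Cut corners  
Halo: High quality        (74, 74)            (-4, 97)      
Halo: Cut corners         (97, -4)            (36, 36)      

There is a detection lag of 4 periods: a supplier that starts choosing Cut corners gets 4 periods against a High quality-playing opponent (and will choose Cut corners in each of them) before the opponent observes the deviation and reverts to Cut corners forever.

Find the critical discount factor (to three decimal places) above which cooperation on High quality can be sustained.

A deviator earns 97 for 4 periods, then 36 forever; cooperating earns 74 forever. Multiplying the IC by (1−β):
74 ≥ 97(1−β^4) + 36β^4, so 61·β^4 ≥ 23 and β^4 ≥ 23/61.
β ≥ (23/61)^(1/4) ≈ 0.784.

0.784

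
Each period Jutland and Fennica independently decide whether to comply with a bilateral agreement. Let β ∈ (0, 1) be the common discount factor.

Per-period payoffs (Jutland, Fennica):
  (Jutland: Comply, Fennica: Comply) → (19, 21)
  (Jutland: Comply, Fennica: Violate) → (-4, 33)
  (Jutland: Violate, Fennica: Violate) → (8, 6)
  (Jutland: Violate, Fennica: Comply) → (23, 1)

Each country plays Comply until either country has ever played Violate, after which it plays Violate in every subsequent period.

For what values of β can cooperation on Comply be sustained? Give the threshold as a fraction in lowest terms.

4/9

Jutland: cooperation gives 19 each period; deviation gives 23 once then 8 forever.
  19/(1−β) ≥ 23 + 8β/(1−β) ⇒ β ≥ 4/15.
Fennica: cooperation gives 21 each period; deviation gives 33 once then 6 forever.
  β ≥ 12/27 = 4/9.
Both must hold, so the binding constraint is Fennica's: β ≥ 4/9.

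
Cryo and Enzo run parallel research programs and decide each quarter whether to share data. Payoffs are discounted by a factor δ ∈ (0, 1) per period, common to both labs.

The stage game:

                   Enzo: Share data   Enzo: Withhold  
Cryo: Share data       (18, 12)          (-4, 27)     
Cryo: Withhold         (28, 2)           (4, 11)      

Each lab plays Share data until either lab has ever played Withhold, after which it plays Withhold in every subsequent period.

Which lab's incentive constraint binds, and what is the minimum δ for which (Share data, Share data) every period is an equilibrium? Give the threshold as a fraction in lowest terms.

Enzo; δ ≥ 15/16

Cryo: cooperation gives 18 each period; deviation gives 28 once then 4 forever.
  18/(1−δ) ≥ 28 + 4δ/(1−δ) ⇒ δ ≥ 10/24 = 5/12.
Enzo: cooperation gives 12 each period; deviation gives 27 once then 11 forever.
  δ ≥ 15/16.
Both must hold, so the binding constraint is Enzo's: δ ≥ 15/16.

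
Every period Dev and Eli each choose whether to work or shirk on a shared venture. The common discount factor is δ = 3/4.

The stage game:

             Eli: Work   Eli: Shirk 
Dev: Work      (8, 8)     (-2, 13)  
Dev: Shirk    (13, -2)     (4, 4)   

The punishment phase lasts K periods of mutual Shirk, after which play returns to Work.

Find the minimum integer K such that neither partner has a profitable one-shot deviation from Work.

IC: δ(1−δ^K)/(1−δ) ≥ (13−8)/(8−4) = 5/4.
With δ = 3/4: need 1 − δ^K ≥ 5/4·(1−3/4)/(3/4), i.e. δ^K ≤ 0.5833.
Since (3/4)^1 = 0.7500 and (3/4)^2 = 0.5625, the smallest such K is 2.

2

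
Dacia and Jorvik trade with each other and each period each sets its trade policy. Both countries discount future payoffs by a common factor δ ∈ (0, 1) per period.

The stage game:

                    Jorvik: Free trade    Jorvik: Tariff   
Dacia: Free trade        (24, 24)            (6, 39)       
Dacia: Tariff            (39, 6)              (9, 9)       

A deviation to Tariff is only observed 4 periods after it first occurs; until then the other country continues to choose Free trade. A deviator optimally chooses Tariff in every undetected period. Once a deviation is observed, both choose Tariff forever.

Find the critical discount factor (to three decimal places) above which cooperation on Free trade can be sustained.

0.841

Deviating for the 4 undetected periods gains 39−24 = 15 per period over cooperation, then loses 24−9 = 15 per period forever once punishment starts.
Gain: 15(1 + δ + … + δ^3); loss: 15·δ^4/(1−δ).
No profitable deviation ⇔ 15(1−δ^4) ≤ 15·δ^4, i.e. δ^4 ≥ 15/(15+15) = 1/2.
Hence δ ≥ (1/2)^(1/4) ≈ 0.841.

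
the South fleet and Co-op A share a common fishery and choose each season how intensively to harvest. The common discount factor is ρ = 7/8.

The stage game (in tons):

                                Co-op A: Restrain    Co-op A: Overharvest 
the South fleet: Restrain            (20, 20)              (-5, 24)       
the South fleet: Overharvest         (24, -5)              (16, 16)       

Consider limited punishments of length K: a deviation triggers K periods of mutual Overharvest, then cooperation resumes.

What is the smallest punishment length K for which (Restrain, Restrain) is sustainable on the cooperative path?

IC: ρ(1−ρ^K)/(1−ρ) ≥ (24−20)/(20−16) = 1.
With ρ = 7/8: need 1 − ρ^K ≥ 1·(1−7/8)/(7/8), i.e. ρ^K ≤ 0.8571.
Since (7/8)^1 = 0.8750 and (7/8)^2 = 0.7656, the smallest such K is 2.

2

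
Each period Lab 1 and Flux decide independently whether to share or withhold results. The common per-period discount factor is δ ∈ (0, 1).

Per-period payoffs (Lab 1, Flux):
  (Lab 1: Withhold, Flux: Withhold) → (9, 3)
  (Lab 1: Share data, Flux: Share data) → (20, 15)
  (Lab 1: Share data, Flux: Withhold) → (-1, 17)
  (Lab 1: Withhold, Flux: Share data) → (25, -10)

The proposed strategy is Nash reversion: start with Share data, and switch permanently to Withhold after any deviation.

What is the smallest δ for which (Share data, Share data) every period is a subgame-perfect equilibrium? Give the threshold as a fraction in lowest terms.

5/16

Lab 1's threshold: (25−20)/(25−9) = 5/16.
Flux's threshold: (17−15)/(17−3) = 1/7.
5/16 > 1/7, so Lab 1 binds and δ* = 5/16.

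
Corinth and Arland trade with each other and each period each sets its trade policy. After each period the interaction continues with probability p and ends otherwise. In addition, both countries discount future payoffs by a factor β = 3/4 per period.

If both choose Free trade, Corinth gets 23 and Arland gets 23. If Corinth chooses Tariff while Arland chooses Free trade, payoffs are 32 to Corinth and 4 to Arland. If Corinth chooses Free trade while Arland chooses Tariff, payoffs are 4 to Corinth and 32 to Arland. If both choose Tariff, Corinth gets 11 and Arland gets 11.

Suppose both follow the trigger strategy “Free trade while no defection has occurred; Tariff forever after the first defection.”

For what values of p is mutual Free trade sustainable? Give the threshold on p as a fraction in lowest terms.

With continuation probability p and discount β, the effective per-period discount factor is βp.
Grim-trigger IC: βp ≥ (32−23)/(32−11) = 3/7.
So p ≥ (3/7)/(3/4) = 4/7.

4/7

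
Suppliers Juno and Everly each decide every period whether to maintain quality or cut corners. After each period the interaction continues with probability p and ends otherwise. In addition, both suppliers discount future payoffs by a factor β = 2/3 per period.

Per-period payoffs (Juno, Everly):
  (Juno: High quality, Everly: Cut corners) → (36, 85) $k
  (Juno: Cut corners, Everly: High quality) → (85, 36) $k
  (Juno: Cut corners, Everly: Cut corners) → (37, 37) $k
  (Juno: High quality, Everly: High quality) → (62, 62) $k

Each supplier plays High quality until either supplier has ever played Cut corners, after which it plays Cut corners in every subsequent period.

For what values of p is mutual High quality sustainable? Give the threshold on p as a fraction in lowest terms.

Expected continuation weight on next period's payoff is β·p = 2/3·p, which plays the role of the discount factor.
Cooperation requires 2/3·p ≥ (85−62)/(85−37) = 23/48, hence p ≥ 23/32.

23/32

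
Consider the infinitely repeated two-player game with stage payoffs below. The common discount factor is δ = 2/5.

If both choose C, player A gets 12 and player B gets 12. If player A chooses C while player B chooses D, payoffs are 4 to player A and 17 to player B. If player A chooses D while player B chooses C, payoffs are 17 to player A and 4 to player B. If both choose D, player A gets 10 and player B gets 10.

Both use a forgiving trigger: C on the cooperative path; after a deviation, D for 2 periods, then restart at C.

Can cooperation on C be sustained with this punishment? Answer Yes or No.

No

IC: δ+…+δ^2 ≥ (17−12)/(12−10) = 5/2.
At δ = 2/5: partial sum = 0.5600 < 2.5000. Cooperation not sustainable.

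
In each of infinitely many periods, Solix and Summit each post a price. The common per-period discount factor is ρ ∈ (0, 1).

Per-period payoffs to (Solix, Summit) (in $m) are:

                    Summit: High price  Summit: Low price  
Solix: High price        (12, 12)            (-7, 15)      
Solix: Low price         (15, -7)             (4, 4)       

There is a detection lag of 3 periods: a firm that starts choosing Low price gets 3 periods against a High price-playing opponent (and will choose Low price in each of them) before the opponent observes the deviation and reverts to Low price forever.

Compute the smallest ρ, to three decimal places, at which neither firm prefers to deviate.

A deviator earns 15 for 3 periods, then 4 forever; cooperating earns 12 forever. Multiplying the IC by (1−ρ):
12 ≥ 15(1−ρ^3) + 4ρ^3, so 11·ρ^3 ≥ 3 and ρ^3 ≥ 3/11.
ρ ≥ (3/11)^(1/3) ≈ 0.648.

0.648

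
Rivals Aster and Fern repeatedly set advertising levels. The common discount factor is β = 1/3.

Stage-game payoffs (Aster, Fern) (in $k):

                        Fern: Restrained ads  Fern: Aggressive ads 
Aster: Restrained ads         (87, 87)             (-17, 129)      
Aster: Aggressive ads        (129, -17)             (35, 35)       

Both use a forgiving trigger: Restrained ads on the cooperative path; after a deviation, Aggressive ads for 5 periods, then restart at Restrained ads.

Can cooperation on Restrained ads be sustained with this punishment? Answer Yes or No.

IC: β+…+β^5 ≥ (129−87)/(87−35) = 21/26.
At β = 1/3: partial sum = 0.4979 < 0.8077. Cooperation not sustainable.

No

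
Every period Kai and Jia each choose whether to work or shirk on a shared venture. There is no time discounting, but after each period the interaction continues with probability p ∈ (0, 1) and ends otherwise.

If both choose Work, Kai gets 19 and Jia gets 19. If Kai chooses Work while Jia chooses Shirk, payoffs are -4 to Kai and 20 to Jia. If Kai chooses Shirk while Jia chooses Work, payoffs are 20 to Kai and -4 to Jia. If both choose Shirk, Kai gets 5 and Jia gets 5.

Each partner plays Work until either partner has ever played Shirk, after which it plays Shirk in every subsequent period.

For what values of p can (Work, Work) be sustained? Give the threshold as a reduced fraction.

1/15

With no time discounting, the continuation probability p plays the role of the discount factor.
Grim-trigger IC: 19/(1−p) ≥ 20 + 5p/(1−p) ⇒ p ≥ (20−19)/(20−5) = 1/15.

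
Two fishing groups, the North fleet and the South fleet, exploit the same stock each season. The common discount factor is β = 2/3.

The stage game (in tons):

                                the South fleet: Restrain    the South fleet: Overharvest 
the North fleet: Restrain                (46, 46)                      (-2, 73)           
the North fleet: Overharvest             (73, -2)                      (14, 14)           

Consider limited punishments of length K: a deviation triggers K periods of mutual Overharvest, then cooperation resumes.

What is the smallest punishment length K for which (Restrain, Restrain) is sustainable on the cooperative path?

2

No profitable deviation requires (46−14)(β+…+β^K) ≥ 73−46, i.e. β+…+β^K ≥ 27/32 ≈ 0.8438.
With β = 2/3, the partial sums are K=1: 0.6667, K=2: 1.1111.
K = 2 is the first length at which the sum reaches 0.8438.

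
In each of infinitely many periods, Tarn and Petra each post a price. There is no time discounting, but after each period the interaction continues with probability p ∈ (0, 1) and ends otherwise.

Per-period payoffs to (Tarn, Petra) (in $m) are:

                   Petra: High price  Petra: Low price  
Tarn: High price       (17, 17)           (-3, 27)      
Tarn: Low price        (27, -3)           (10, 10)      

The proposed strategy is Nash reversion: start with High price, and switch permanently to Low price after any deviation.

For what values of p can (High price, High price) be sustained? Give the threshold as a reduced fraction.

10/17

With no time discounting, the continuation probability p plays the role of the discount factor.
Grim-trigger IC: 17/(1−p) ≥ 27 + 10p/(1−p) ⇒ p ≥ (27−17)/(27−10) = 10/17.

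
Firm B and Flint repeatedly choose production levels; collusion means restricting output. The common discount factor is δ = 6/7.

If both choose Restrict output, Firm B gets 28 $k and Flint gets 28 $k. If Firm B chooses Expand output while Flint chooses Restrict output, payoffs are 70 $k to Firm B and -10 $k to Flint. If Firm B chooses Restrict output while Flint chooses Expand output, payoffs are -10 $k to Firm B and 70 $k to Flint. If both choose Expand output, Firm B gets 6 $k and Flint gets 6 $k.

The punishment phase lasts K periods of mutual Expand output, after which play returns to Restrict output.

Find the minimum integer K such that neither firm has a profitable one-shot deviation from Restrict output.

3

Need Σ_{k=1}^{K} δ^k ≥ (70−28)/(28−6) = 1.9091 at δ = 6/7.
At K = 2 the sum is 1.5918 < 1.9091; at K = 3 it is 2.2216 ≥ 1.9091.
So the minimum punishment length is K = 3.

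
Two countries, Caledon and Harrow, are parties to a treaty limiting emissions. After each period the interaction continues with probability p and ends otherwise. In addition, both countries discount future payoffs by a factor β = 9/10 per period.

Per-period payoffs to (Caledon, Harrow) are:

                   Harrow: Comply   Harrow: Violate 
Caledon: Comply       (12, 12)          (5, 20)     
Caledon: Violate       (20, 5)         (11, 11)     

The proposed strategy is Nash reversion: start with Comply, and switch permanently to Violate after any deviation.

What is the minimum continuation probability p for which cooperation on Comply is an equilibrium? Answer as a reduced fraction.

Expected continuation weight on next period's payoff is β·p = 9/10·p, which plays the role of the discount factor.
Cooperation requires 9/10·p ≥ (20−12)/(20−11) = 8/9, hence p ≥ 80/81.

80/81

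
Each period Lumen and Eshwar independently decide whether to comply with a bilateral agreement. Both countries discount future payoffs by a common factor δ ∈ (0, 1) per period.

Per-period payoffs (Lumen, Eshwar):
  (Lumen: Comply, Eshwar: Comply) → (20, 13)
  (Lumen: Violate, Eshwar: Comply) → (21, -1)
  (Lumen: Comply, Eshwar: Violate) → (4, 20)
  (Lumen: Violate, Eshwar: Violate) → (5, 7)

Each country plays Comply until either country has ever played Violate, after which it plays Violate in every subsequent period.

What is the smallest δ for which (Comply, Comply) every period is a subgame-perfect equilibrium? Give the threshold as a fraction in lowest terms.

7/13

For Lumen: deviation gain 21−20 = 1, per-period punishment loss 20−5 = 15. IC gives δ ≥ 1/16.
For Eshwar: gain 7, loss 6 per period, so δ ≥ 7/13.
The tighter constraint is Eshwar's, so cooperation needs δ ≥ 7/13.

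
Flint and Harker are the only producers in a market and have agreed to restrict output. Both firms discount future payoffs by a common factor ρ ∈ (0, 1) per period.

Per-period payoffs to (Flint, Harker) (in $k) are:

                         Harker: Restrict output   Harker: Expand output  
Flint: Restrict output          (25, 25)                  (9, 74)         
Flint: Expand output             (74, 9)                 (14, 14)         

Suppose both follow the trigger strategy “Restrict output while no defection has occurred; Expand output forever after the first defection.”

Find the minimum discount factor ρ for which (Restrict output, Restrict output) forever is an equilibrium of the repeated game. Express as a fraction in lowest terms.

49/60

Cooperation forever yields 25 each period: 25/(1−ρ).
Deviating yields 74 once, then 14 forever: 74 + 14ρ/(1−ρ).
No profitable deviation requires 25/(1−ρ) ≥ 74 + 14ρ/(1−ρ).
Multiplying by (1−ρ): 25 ≥ 74(1−ρ) + 14ρ = 74 − 60ρ.
So 60ρ ≥ 49, i.e. ρ ≥ 49/60.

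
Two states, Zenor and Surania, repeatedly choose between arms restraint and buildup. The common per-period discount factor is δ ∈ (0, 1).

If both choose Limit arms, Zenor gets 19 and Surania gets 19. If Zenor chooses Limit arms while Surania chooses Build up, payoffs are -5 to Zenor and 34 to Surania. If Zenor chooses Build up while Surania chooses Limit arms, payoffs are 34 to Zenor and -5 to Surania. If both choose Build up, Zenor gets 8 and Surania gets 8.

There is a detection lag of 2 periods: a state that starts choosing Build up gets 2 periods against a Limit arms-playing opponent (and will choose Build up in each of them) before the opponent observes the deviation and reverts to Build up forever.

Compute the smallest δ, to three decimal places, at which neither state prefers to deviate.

The best deviation is to choose Build up for all 2 undetected periods, earning 34 each, then 8 forever once detected.
Deviation value: 34(1−δ^2)/(1−δ) + 8δ^2/(1−δ); cooperation value: 19/(1−δ).
IC: 19 ≥ 34(1−δ^2) + 8δ^2 = 34 − 26δ^2.
So δ^2 ≥ 15/26, giving δ ≥ (15/26)^(1/2) ≈ 0.760.

0.760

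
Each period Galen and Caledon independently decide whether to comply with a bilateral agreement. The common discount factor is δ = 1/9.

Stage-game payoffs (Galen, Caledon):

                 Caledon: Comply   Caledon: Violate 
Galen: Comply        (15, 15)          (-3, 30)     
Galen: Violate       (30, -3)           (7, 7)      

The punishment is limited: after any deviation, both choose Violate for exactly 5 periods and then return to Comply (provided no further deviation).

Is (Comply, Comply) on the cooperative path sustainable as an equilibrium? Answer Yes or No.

Comparing payoff streams over the 6 periods until play realigns: cooperate → 15(1+δ+…+δ^5); deviate → 30 + 7(δ+…+δ^5).
Cooperation is sustained iff (15−7)(δ+…+δ^5) ≥ 30−15.
δ+…+δ^5 = 1/9·(1−(1/9)^5)/(1−1/9) = 0.1250, and (30−15)/(15−7) = 1.8750.
0.1250 < 1.8750, so cooperation is not sustainable.

No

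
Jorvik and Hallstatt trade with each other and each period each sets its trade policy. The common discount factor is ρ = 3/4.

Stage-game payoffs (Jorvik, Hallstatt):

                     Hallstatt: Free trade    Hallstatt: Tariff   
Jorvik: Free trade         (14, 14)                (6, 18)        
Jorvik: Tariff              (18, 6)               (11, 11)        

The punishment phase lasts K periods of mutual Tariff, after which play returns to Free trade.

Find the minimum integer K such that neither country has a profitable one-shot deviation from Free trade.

3

No profitable deviation requires (14−11)(ρ+…+ρ^K) ≥ 18−14, i.e. ρ+…+ρ^K ≥ 4/3 ≈ 1.3333.
With ρ = 3/4, the partial sums are K=1: 0.7500, K=2: 1.3125, K=3: 1.7344.
K = 3 is the first length at which the sum reaches 1.3333.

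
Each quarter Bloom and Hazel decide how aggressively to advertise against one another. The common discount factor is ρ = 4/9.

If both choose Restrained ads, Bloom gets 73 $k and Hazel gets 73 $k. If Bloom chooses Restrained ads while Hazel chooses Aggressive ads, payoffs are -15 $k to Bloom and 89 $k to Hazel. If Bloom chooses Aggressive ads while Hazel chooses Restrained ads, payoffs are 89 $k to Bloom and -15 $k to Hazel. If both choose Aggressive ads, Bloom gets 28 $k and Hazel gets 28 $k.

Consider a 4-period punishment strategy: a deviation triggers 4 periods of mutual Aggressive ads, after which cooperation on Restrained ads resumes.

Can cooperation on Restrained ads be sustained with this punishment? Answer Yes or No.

Comparing payoff streams over the 5 periods until play realigns: cooperate → 73(1+ρ+…+ρ^4); deviate → 89 + 28(ρ+…+ρ^4).
Cooperation is sustained iff (73−28)(ρ+…+ρ^4) ≥ 89−73.
ρ+…+ρ^4 = 4/9·(1−(4/9)^4)/(1−4/9) = 0.7688, and (89−73)/(73−28) = 0.3556.
0.7688 ≥ 0.3556, so cooperation is sustainable.

Yes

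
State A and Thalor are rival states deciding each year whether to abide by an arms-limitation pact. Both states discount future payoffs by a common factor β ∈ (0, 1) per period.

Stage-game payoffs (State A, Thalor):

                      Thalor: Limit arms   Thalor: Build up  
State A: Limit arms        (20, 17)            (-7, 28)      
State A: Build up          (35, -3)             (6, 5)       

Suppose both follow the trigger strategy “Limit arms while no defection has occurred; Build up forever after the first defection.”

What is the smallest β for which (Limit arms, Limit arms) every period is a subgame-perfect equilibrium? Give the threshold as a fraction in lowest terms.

15/29

State A's threshold: (35−20)/(35−6) = 15/29.
Thalor's threshold: (28−17)/(28−5) = 11/23.
15/29 > 11/23, so State A binds and β* = 15/29.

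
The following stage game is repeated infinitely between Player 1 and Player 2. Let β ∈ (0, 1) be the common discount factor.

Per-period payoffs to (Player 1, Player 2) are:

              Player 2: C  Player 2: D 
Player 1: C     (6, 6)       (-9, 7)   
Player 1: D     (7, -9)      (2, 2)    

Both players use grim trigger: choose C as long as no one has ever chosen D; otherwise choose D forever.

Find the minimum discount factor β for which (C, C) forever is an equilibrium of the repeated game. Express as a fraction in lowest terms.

1/5

6/(1−β) ≥ 7 + 2β/(1−β)
6 ≥ 7 − 5β
β ≥ 1/5.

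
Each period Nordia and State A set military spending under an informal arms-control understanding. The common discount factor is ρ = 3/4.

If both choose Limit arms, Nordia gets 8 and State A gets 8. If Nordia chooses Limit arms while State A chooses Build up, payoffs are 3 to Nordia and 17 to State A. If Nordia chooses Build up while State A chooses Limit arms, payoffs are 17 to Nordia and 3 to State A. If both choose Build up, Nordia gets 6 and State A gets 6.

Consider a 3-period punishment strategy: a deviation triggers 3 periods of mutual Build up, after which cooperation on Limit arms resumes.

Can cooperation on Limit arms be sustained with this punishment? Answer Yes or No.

No

A one-shot deviation gives 17 now, then 6 for 3 periods, then back to 8.
Gain from deviating: (17−8) today; loss: (8−6) in each of the next 3 periods.
No-deviation condition: (8−6)(ρ+…+ρ^3) ≥ 17−8, i.e. ρ+…+ρ^3 ≥ 9/2.
At ρ = 3/4: ρ+…+ρ^3 = 1.7344 < 4.5000.
So cooperation is not sustainable.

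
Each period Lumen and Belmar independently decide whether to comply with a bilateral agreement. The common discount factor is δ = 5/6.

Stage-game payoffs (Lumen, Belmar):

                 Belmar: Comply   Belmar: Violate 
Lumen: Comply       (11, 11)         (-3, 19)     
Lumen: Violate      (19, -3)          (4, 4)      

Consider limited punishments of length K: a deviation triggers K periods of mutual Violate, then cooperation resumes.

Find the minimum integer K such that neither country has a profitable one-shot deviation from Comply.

2

IC: δ(1−δ^K)/(1−δ) ≥ (19−11)/(11−4) = 8/7.
With δ = 5/6: need 1 − δ^K ≥ 8/7·(1−5/6)/(5/6), i.e. δ^K ≤ 0.7714.
Since (5/6)^1 = 0.8333 and (5/6)^2 = 0.6944, the smallest such K is 2.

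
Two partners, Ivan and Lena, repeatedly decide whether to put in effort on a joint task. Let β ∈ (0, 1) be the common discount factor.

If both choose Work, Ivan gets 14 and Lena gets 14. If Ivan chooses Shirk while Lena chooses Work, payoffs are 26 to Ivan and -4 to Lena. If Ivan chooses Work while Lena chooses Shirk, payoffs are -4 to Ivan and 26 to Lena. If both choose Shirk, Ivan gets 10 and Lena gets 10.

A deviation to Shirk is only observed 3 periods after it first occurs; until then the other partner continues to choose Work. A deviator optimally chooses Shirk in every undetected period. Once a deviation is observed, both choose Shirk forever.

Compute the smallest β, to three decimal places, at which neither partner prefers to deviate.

The best deviation is to choose Shirk for all 3 undetected periods, earning 26 each, then 10 forever once detected.
Deviation value: 26(1−β^3)/(1−β) + 10β^3/(1−β); cooperation value: 14/(1−β).
IC: 14 ≥ 26(1−β^3) + 10β^3 = 26 − 16β^3.
So β^3 ≥ 12/16 = 3/4, giving β ≥ (3/4)^(1/3) ≈ 0.909.

0.909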